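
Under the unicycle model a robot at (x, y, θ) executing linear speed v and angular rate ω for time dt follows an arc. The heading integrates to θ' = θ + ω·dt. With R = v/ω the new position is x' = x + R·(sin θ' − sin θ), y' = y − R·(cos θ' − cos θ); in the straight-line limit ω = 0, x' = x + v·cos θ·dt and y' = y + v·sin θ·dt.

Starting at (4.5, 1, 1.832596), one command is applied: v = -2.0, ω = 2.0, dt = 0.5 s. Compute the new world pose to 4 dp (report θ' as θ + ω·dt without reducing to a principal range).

θ' = 1.8326 + 2.0·0.5 = 2.8326
R = v/ω = -2.0/2.0 = -1.0000
x' = 4.5 + -1.0000·(sin 2.8326 − sin 1.8326) = 5.1618
y' = 1 − -1.0000·(cos 2.8326 − cos 1.8326) = 0.3062

(5.1618, 0.3062, 2.8326)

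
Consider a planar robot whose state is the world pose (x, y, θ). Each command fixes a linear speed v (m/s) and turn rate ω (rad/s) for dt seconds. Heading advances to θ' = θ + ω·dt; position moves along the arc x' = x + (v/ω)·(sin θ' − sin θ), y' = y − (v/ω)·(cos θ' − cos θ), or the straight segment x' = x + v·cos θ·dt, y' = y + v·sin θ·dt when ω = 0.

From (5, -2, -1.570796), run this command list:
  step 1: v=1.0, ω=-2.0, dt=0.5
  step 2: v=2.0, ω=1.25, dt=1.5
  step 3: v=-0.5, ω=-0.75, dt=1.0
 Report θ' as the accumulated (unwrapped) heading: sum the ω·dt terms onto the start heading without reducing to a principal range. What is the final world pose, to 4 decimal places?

step 1: θ'=-2.5708 (R=-0.5000) → pose (4.7702, -2.4207, -2.5708)
step 2: θ'=-0.6958 (R=1.6000) → pose (4.6090, -4.9952, -0.6958)
step 3: θ'=-1.4458 (R=0.6667) → pose (4.3749, -4.5666, -1.4458)

(4.3749, -4.5666, -1.4458)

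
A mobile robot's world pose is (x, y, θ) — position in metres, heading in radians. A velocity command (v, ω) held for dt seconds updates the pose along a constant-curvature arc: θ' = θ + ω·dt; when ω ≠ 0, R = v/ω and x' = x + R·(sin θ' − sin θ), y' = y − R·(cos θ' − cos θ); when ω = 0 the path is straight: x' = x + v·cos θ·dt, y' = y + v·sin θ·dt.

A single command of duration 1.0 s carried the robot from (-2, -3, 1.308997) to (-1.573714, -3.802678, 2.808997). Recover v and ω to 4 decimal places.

v = -1.0000, ω = 1.5000

Δθ = 2.808997 − 1.308997 = 1.500000
ω = Δθ/dt = 1.500000/1.0 = 1.5000
R = −Δy/(cos θ' − cos θ) = -0.6667
v = R·ω = -0.6667·1.5000 = -1.0000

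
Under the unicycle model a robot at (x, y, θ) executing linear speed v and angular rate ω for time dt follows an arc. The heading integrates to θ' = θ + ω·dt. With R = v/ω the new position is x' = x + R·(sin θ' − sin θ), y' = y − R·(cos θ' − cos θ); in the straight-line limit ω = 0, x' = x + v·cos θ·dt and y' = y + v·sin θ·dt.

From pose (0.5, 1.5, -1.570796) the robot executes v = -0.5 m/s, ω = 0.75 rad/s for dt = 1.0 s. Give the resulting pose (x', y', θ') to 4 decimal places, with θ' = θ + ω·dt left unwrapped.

(0.3211, 1.9544, -0.8208)

θ' = -1.5708 + 0.75·1.0 = -0.8208
R = v/ω = -0.5/0.75 = -0.6667
x' = 0.5 + -0.6667·(sin -0.8208 − sin -1.5708) = 0.3211
y' = 1.5 − -0.6667·(cos -0.8208 − cos -1.5708) = 1.9544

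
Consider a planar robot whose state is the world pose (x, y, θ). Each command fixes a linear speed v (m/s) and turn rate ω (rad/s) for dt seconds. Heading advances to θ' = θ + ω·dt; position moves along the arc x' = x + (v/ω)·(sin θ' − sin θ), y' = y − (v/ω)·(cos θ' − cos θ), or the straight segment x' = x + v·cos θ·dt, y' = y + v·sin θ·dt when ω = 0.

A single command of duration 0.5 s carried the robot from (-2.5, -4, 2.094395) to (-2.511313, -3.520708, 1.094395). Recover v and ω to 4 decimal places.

Δθ = 1.094395 − 2.094395 = -1.000000
ω = Δθ/dt = -1.000000/0.5 = -2.0000
R = −Δy/(cos θ' − cos θ) = -0.5000
v = R·ω = -0.5000·-2.0000 = 1.0000

v = 1.0000, ω = -2.0000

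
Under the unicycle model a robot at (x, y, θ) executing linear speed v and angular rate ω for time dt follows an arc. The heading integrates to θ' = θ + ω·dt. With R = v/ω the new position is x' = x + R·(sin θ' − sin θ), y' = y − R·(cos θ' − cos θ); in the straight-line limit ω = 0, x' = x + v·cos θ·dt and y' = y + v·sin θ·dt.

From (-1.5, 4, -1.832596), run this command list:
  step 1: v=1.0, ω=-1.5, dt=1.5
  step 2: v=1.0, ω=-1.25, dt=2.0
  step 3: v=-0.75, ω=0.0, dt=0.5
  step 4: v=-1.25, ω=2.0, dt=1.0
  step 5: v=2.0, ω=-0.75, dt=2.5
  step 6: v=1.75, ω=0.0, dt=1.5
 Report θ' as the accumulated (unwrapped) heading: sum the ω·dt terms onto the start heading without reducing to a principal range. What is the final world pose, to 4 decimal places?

(2.7295, 6.9639, -6.4576)

step 1: θ'=-4.0826 (R=-0.6667) → pose (-2.6827, 3.7799, -4.0826)
step 2: θ'=-6.5826 (R=-0.8000) → pose (-1.8002, 5.0155, -6.5826)
step 3: θ'=-6.5826 (straight) → pose (-2.1585, 5.1261, -6.5826)
step 4: θ'=-4.5826 (R=-0.6250) → pose (-2.9626, 4.4480, -4.5826)
step 5: θ'=-6.4576 (R=-2.6667) → pose (0.1443, 7.4194, -6.4576)
step 6: θ'=-6.4576 (straight) → pose (2.7295, 6.9639, -6.4576)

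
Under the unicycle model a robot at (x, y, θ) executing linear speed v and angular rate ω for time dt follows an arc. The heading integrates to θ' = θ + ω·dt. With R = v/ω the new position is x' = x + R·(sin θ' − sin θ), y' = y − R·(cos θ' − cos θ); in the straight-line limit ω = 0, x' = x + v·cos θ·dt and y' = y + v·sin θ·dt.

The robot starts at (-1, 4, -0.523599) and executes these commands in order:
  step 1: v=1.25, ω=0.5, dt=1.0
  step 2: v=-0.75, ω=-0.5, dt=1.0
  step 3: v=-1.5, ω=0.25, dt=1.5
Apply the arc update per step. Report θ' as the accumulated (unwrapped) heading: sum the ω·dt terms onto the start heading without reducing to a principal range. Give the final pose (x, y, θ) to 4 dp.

(-2.6353, 4.6040, -0.1486)

step 1: θ'=-0.0236 (R=2.5000) → pose (0.1910, 3.6658, -0.0236)
step 2: θ'=-0.5236 (R=1.5000) → pose (-0.5236, 3.8663, -0.5236)
step 3: θ'=-0.1486 (R=-6.0000) → pose (-2.6353, 4.6040, -0.1486)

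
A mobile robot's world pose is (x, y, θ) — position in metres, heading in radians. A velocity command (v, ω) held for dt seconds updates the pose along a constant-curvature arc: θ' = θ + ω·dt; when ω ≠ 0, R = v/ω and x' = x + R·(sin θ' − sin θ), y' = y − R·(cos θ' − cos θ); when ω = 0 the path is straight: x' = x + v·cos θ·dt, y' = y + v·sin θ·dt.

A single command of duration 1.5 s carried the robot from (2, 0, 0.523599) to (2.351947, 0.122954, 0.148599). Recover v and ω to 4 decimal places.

Δθ = 0.148599 − 0.523599 = -0.375000
ω = Δθ/dt = -0.375000/1.5 = -0.2500
R = Δx/(sin θ' − sin θ) = -1.0000
v = R·ω = -1.0000·-0.2500 = 0.2500

v = 0.2500, ω = -0.2500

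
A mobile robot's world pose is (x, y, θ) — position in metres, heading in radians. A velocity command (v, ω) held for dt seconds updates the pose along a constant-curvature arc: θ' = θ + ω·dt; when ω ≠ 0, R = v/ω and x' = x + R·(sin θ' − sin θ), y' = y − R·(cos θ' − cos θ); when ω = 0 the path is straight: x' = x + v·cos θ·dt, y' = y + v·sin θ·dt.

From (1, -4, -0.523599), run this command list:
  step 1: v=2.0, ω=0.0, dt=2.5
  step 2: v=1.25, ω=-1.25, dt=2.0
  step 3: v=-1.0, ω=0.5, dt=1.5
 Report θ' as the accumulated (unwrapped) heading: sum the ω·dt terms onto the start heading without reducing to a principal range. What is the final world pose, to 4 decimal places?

step 1: θ'=-0.5236 (straight) → pose (5.3301, -6.5000, -0.5236)
step 2: θ'=-3.0236 (R=-1.0000) → pose (4.9478, -8.3591, -3.0236)
step 3: θ'=-2.2736 (R=-2.0000) → pose (6.2385, -7.6657, -2.2736)

(6.2385, -7.6657, -2.2736)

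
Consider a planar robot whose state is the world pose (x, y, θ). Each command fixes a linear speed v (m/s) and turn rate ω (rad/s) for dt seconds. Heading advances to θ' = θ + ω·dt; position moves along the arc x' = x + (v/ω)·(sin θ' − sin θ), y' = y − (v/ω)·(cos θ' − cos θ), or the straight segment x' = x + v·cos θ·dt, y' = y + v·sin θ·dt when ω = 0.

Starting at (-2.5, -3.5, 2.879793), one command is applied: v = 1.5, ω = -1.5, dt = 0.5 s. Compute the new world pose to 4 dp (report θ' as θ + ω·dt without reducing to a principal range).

(-3.0890, -3.0644, 2.1298)

θ' = 2.8798 + -1.5·0.5 = 2.1298
R = v/ω = 1.5/-1.5 = -1.0000
x' = -2.5 + -1.0000·(sin 2.1298 − sin 2.8798) = -3.0890
y' = -3.5 − -1.0000·(cos 2.1298 − cos 2.8798) = -3.0644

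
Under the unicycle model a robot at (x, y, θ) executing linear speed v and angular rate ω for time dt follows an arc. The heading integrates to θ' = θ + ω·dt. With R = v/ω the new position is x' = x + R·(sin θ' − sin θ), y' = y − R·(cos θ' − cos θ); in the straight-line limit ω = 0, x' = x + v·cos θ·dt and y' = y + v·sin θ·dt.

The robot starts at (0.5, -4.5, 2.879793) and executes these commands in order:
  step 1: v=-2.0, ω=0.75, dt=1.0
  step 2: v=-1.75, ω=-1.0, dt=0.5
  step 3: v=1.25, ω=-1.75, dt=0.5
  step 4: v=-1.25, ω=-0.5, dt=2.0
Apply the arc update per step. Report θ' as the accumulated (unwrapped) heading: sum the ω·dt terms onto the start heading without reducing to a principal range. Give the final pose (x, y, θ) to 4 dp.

step 1: θ'=3.6298 (R=-2.6667) → pose (2.4410, -4.2793, 3.6298)
step 2: θ'=3.1298 (R=1.7500) → pose (3.2824, -4.0750, 3.1298)
step 3: θ'=2.2548 (R=-0.7143) → pose (2.7372, -3.8121, 2.2548)
step 4: θ'=1.2548 (R=2.5000) → pose (3.1758, -6.1688, 1.2548)

(3.1758, -6.1688, 1.2548)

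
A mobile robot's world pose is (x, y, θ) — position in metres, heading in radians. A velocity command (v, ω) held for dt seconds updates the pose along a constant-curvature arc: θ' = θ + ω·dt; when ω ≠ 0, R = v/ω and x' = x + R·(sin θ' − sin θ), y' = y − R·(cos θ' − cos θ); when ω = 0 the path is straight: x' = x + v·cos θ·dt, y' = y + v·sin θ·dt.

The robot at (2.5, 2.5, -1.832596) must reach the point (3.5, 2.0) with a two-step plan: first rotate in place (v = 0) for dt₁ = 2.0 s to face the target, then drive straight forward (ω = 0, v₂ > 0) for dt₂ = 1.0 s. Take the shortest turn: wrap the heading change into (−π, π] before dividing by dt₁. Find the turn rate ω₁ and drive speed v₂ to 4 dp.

ω₁ = 0.6845, v₂ = 1.1180

heading to target = atan2(2−2.5, 3.5−2.5) = -0.4636
Δθ = wrap(-0.4636 − -1.8326) = 1.3689; ω₁ = Δθ/dt₁ = 0.6845
distance = √((3.5−2.5)² + (2−2.5)²) = 1.1180; v₂ = distance/dt₂ = 1.1180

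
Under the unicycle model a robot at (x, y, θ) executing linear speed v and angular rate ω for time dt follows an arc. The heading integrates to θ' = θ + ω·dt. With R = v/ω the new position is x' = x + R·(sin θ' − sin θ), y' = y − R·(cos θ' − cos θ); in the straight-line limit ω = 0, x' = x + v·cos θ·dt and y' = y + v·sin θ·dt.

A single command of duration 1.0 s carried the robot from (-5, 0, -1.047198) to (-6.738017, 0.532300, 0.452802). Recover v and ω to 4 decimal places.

v = -2.0000, ω = 1.5000

Δθ = 0.452802 − -1.047198 = 1.500000
ω = Δθ/dt = 1.500000/1.0 = 1.5000
R = Δx/(sin θ' − sin θ) = -1.3333
v = R·ω = -1.3333·1.5000 = -2.0000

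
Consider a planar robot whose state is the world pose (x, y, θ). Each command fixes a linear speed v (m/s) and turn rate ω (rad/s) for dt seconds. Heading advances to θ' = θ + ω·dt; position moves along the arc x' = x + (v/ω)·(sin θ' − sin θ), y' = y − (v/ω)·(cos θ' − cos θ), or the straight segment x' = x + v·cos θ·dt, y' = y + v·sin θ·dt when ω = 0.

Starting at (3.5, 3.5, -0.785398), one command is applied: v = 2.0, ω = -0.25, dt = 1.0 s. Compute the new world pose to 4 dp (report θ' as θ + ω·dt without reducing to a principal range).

θ' = -0.7854 + -0.25·1.0 = -1.0354
R = v/ω = 2.0/-0.25 = -8.0000
x' = 3.5 + -8.0000·(sin -1.0354 − sin -0.7854) = 4.7237
y' = 3.5 − -8.0000·(cos -1.0354 − cos -0.7854) = 1.9246

(4.7237, 1.9246, -1.0354)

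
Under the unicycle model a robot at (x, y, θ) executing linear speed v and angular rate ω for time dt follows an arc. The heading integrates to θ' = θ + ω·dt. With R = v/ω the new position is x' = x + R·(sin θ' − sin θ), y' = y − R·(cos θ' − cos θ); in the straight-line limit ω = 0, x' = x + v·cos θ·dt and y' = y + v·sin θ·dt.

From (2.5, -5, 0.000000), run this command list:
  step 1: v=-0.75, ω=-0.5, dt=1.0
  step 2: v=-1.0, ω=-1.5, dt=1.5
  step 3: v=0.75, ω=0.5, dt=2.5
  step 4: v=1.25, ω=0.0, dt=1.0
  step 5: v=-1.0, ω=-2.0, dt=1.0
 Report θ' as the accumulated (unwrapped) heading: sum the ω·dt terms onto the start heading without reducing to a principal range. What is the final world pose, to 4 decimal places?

step 1: θ'=-0.5000 (R=1.5000) → pose (1.7809, -4.8164, -0.5000)
step 2: θ'=-2.7500 (R=0.6667) → pose (1.8460, -3.6151, -2.7500)
step 3: θ'=-1.5000 (R=1.5000) → pose (0.9223, -5.1077, -1.5000)
step 4: θ'=-1.5000 (straight) → pose (1.0107, -6.3545, -1.5000)
step 5: θ'=-3.5000 (R=0.5000) → pose (1.6848, -5.8509, -3.5000)

(1.6848, -5.8509, -3.5000)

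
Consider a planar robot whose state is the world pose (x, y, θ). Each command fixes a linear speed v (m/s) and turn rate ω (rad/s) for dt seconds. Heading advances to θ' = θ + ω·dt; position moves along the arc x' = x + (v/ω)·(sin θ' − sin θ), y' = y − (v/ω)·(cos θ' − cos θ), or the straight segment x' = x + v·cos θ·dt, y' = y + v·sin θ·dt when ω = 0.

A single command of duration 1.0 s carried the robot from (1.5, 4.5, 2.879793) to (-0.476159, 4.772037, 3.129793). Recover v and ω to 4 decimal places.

Δθ = 3.129793 − 2.879793 = 0.250000
ω = Δθ/dt = 0.250000/1.0 = 0.2500
R = Δx/(sin θ' − sin θ) = 8.0000
v = R·ω = 8.0000·0.2500 = 2.0000

v = 2.0000, ω = 0.2500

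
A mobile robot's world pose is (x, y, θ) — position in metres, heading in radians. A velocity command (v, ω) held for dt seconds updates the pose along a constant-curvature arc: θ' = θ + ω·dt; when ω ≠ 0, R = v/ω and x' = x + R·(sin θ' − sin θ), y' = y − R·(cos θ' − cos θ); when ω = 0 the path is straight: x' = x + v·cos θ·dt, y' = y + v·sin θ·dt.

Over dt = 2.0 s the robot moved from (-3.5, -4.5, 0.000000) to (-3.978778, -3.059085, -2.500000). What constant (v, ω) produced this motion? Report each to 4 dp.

Δθ = -2.500000 − 0.000000 = -2.500000
ω = Δθ/dt = -2.500000/2.0 = -1.2500
R = −Δy/(cos θ' − cos θ) = 0.8000
v = R·ω = 0.8000·-1.2500 = -1.0000

v = -1.0000, ω = -1.2500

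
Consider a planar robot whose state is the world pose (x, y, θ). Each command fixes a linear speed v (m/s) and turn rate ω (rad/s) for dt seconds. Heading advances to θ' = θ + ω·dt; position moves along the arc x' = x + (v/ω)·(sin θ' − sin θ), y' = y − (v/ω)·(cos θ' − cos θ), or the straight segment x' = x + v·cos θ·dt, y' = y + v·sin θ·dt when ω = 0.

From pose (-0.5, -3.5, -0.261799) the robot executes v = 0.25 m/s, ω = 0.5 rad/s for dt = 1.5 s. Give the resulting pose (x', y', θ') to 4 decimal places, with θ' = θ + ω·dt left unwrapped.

(-0.1361, -3.4586, 0.4882)

θ' = -0.2618 + 0.5·1.5 = 0.4882
R = v/ω = 0.25/0.5 = 0.5000
x' = -0.5 + 0.5000·(sin 0.4882 − sin -0.2618) = -0.1361
y' = -3.5 − 0.5000·(cos 0.4882 − cos -0.2618) = -3.4586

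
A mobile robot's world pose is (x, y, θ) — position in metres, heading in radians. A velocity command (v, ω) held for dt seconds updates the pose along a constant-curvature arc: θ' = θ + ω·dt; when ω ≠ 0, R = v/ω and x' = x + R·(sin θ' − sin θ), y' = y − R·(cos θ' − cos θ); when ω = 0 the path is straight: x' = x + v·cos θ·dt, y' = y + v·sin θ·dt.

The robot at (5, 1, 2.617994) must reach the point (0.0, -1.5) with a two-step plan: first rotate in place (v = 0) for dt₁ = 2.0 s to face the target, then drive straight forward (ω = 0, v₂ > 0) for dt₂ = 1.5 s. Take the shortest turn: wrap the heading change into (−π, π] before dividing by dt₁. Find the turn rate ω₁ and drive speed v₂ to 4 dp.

ω₁ = 0.4936, v₂ = 3.7268

heading to target = atan2(-1.5−1, 0−5) = -2.6779
Δθ = wrap(-2.6779 − 2.6180) = 0.9872; ω₁ = Δθ/dt₁ = 0.4936
distance = √((0−5)² + (-1.5−1)²) = 5.5902; v₂ = distance/dt₂ = 3.7268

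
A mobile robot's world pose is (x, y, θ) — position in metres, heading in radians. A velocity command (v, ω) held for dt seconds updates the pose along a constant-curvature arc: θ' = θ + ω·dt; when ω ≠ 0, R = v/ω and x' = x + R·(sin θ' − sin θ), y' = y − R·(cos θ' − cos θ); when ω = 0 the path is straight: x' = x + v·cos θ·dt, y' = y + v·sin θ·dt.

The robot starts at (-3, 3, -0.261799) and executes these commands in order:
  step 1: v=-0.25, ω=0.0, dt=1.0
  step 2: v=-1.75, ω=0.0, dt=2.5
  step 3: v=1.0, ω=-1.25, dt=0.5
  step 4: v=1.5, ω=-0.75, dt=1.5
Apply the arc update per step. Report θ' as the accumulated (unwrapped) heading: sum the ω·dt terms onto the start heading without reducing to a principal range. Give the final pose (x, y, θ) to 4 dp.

step 1: θ'=-0.2618 (straight) → pose (-3.2415, 3.0647, -0.2618)
step 2: θ'=-0.2618 (straight) → pose (-7.4674, 4.1970, -0.2618)
step 3: θ'=-0.8868 (R=-0.8000) → pose (-7.0544, 3.9298, -0.8868)
step 4: θ'=-2.0118 (R=-2.0000) → pose (-6.7959, 1.8123, -2.0118)

(-6.7959, 1.8123, -2.0118)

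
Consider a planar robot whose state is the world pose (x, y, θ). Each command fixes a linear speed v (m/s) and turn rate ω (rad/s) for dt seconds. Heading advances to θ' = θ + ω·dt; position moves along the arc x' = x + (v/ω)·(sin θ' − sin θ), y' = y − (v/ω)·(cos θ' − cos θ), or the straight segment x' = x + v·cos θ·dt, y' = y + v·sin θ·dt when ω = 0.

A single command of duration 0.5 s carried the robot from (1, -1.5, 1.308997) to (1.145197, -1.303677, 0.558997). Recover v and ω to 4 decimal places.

v = 0.5000, ω = -1.5000

Δθ = 0.558997 − 1.308997 = -0.750000
ω = Δθ/dt = -0.750000/0.5 = -1.5000
R = −Δy/(cos θ' − cos θ) = -0.3333
v = R·ω = -0.3333·-1.5000 = 0.5000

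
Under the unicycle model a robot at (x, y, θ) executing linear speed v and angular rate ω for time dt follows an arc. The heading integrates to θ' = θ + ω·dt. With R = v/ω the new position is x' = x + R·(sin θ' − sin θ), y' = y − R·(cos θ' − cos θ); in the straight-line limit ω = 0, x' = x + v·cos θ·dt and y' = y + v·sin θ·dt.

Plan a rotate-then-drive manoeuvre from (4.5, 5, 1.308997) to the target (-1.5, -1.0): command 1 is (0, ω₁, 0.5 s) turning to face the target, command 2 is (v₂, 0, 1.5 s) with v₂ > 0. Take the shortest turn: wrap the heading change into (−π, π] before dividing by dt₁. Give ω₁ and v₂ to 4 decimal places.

heading to target = atan2(-1−5, -1.5−4.5) = -2.3562
Δθ = wrap(-2.3562 − 1.3090) = 2.6180; ω₁ = Δθ/dt₁ = 5.2360
distance = √((-1.5−4.5)² + (-1−5)²) = 8.4853; v₂ = distance/dt₂ = 5.6569

ω₁ = 5.2360, v₂ = 5.6569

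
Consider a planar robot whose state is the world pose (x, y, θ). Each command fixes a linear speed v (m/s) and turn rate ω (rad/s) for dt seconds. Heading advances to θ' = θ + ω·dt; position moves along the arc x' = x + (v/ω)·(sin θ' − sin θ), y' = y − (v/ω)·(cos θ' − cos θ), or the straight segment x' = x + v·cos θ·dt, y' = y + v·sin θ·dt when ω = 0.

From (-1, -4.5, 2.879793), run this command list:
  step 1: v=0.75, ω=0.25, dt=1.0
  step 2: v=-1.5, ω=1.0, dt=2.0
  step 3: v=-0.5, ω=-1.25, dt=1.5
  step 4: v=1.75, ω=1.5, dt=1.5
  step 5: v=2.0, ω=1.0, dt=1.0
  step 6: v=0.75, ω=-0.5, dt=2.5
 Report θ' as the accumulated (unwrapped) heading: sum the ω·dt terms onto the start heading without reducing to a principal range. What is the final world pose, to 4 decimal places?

(2.7392, -4.9364, 5.2548)

step 1: θ'=3.1298 (R=3.0000) → pose (-1.7411, -4.3980, 3.1298)
step 2: θ'=5.1298 (R=-1.5000) → pose (-0.3521, -2.2900, 5.1298)
step 3: θ'=3.2548 (R=0.4000) → pose (-0.0317, -1.7304, 3.2548)
step 4: θ'=5.5048 (R=1.1667) → pose (-0.7190, -3.7203, 5.5048)
step 5: θ'=6.5048 (R=2.0000) → pose (1.1248, -4.2473, 6.5048)
step 6: θ'=5.2548 (R=-1.5000) → pose (2.7392, -4.9364, 5.2548)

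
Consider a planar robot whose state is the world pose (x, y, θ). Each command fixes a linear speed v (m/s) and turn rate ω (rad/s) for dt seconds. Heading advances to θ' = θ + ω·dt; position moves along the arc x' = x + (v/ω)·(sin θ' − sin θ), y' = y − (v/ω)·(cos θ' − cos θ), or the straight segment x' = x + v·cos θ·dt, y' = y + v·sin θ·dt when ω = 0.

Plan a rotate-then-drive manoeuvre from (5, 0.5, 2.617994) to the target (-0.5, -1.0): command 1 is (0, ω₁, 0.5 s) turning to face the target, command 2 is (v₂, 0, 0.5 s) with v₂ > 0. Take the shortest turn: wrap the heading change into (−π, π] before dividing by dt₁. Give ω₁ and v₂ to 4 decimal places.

heading to target = atan2(-1−0.5, -0.5−5) = -2.8753
Δθ = wrap(-2.8753 − 2.6180) = 0.7899; ω₁ = Δθ/dt₁ = 1.5797
distance = √((-0.5−5)² + (-1−0.5)²) = 5.7009; v₂ = distance/dt₂ = 11.4018

ω₁ = 1.5797, v₂ = 11.4018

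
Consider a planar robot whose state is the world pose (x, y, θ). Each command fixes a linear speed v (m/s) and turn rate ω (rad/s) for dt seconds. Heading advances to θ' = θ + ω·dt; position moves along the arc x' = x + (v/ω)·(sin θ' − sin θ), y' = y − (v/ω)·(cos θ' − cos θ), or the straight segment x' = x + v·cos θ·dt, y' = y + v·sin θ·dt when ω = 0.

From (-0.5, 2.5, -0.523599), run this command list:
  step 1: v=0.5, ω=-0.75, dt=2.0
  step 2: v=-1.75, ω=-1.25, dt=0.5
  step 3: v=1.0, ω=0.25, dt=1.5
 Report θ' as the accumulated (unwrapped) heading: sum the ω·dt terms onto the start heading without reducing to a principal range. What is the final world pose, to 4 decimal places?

(-0.7966, 1.3136, -2.2736)

step 1: θ'=-2.0236 (R=-0.6667) → pose (-0.2339, 1.6310, -2.0236)
step 2: θ'=-2.6486 (R=1.4000) → pose (0.3625, 2.2518, -2.6486)
step 3: θ'=-2.2736 (R=4.0000) → pose (-0.7966, 1.3136, -2.2736)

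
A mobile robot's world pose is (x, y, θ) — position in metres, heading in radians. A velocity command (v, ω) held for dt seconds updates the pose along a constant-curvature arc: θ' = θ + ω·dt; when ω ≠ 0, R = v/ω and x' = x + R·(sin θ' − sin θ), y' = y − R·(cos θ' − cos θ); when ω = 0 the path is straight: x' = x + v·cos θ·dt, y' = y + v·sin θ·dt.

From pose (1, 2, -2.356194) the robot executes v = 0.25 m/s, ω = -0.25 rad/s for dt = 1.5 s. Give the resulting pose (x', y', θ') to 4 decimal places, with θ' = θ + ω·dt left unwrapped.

(0.6919, 1.7901, -2.7312)

θ' = -2.3562 + -0.25·1.5 = -2.7312
R = v/ω = 0.25/-0.25 = -1.0000
x' = 1 + -1.0000·(sin -2.7312 − sin -2.3562) = 0.6919
y' = 2 − -1.0000·(cos -2.7312 − cos -2.3562) = 1.7901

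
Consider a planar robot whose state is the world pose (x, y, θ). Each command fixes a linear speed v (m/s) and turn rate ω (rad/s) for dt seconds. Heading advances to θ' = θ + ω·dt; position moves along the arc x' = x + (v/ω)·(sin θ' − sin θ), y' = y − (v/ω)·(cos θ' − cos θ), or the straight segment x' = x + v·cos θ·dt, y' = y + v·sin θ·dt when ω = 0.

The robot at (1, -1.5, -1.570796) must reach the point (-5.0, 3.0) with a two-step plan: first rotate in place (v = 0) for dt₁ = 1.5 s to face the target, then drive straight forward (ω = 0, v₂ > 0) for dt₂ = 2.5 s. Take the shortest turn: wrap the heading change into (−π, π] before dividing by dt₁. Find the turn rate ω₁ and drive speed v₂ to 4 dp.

ω₁ = -1.4762, v₂ = 3.0000

heading to target = atan2(3−-1.5, -5−1) = 2.4981
Δθ = wrap(2.4981 − -1.5708) = -2.2143; ω₁ = Δθ/dt₁ = -1.4762
distance = √((-5−1)² + (3−-1.5)²) = 7.5000; v₂ = distance/dt₂ = 3.0000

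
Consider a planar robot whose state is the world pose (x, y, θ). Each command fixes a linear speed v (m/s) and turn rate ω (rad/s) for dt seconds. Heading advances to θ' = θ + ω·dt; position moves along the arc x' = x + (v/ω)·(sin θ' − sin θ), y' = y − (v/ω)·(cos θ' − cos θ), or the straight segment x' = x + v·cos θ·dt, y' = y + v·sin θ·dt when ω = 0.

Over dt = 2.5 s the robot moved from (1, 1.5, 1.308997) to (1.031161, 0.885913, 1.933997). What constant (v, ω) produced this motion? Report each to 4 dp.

Δθ = 1.933997 − 1.308997 = 0.625000
ω = Δθ/dt = 0.625000/2.5 = 0.2500
R = −Δy/(cos θ' − cos θ) = -1.0000
v = R·ω = -1.0000·0.2500 = -0.2500

v = -0.2500, ω = 0.2500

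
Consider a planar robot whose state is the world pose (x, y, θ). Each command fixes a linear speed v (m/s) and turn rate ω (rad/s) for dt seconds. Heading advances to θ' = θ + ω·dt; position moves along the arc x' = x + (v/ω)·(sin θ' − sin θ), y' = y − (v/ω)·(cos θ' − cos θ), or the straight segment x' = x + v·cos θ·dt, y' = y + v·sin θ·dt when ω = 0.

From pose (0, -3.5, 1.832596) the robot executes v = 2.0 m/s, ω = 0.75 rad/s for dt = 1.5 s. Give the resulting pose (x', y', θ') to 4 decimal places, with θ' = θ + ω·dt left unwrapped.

(-2.0879, -1.5685, 2.9576)

θ' = 1.8326 + 0.75·1.5 = 2.9576
R = v/ω = 2.0/0.75 = 2.6667
x' = 0 + 2.6667·(sin 2.9576 − sin 1.8326) = -2.0879
y' = -3.5 − 2.6667·(cos 2.9576 − cos 1.8326) = -1.5685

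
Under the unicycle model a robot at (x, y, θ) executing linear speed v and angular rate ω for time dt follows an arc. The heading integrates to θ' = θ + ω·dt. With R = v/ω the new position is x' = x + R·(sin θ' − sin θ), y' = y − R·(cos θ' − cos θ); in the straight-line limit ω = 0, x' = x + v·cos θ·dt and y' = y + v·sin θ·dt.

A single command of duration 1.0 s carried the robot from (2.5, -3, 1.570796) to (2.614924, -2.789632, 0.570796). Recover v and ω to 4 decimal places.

Δθ = 0.570796 − 1.570796 = -1.000000
ω = Δθ/dt = -1.000000/1.0 = -1.0000
R = −Δy/(cos θ' − cos θ) = -0.2500
v = R·ω = -0.2500·-1.0000 = 0.2500

v = 0.2500, ω = -1.0000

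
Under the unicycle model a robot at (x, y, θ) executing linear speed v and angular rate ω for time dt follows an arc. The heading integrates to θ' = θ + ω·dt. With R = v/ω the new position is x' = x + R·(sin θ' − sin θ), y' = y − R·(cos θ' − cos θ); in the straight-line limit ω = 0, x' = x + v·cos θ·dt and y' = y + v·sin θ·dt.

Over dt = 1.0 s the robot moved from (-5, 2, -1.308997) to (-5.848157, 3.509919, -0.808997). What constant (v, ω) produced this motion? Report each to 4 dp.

Δθ = -0.808997 − -1.308997 = 0.500000
ω = Δθ/dt = 0.500000/1.0 = 0.5000
R = −Δy/(cos θ' − cos θ) = -3.5000
v = R·ω = -3.5000·0.5000 = -1.7500

v = -1.7500, ω = 0.5000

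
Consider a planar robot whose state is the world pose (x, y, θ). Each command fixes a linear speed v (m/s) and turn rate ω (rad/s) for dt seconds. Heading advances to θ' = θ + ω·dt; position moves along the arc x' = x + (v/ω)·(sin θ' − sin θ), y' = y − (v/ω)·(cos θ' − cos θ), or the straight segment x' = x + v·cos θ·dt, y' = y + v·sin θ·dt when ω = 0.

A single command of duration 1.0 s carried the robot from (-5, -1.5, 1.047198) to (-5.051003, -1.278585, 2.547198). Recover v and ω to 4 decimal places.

Δθ = 2.547198 − 1.047198 = 1.500000
ω = Δθ/dt = 1.500000/1.0 = 1.5000
R = −Δy/(cos θ' − cos θ) = 0.1667
v = R·ω = 0.1667·1.5000 = 0.2500

v = 0.2500, ω = 1.5000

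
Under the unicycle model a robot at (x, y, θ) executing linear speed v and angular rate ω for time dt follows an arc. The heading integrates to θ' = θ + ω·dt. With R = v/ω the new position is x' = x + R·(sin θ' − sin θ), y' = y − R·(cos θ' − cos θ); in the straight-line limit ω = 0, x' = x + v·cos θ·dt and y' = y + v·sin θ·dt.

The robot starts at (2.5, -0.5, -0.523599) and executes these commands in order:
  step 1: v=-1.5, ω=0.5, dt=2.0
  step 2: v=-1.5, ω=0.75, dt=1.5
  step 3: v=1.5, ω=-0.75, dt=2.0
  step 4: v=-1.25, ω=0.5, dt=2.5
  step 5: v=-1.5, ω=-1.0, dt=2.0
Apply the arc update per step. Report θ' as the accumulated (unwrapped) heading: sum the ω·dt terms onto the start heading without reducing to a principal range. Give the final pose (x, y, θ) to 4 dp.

step 1: θ'=0.4764 (R=-3.0000) → pose (-0.3758, -0.4321, 0.4764)
step 2: θ'=1.6014 (R=-2.0000) → pose (-1.4576, -2.2706, 1.6014)
step 3: θ'=0.1014 (R=-2.0000) → pose (0.3390, -0.2197, 0.1014)
step 4: θ'=1.3514 (R=-2.5000) → pose (-1.8480, -2.1628, 1.3514)
step 5: θ'=-0.6486 (R=1.5000) → pose (-4.2182, -3.0317, -0.6486)

(-4.2182, -3.0317, -0.6486)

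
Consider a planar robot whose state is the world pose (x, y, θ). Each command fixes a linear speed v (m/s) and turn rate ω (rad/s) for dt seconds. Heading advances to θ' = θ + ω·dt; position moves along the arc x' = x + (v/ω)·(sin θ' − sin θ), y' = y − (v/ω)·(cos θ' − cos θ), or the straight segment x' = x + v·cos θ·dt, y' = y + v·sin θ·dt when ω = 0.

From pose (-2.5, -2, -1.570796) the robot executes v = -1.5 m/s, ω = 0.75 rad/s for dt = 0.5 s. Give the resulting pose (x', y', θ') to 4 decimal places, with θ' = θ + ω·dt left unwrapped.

(-2.6390, -1.2675, -1.1958)

θ' = -1.5708 + 0.75·0.5 = -1.1958
R = v/ω = -1.5/0.75 = -2.0000
x' = -2.5 + -2.0000·(sin -1.1958 − sin -1.5708) = -2.6390
y' = -2 − -2.0000·(cos -1.1958 − cos -1.5708) = -1.2675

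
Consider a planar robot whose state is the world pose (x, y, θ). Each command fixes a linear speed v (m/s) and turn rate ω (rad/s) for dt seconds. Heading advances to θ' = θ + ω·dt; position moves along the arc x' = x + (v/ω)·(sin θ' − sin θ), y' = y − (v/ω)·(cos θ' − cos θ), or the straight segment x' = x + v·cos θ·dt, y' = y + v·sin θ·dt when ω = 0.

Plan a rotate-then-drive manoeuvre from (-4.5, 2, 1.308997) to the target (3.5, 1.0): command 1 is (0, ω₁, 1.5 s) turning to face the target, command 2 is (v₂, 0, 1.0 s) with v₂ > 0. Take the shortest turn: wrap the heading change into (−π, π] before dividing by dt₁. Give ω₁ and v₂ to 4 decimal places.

heading to target = atan2(1−2, 3.5−-4.5) = -0.1244
Δθ = wrap(-0.1244 − 1.3090) = -1.4334; ω₁ = Δθ/dt₁ = -0.9556
distance = √((3.5−-4.5)² + (1−2)²) = 8.0623; v₂ = distance/dt₂ = 8.0623

ω₁ = -0.9556, v₂ = 8.0623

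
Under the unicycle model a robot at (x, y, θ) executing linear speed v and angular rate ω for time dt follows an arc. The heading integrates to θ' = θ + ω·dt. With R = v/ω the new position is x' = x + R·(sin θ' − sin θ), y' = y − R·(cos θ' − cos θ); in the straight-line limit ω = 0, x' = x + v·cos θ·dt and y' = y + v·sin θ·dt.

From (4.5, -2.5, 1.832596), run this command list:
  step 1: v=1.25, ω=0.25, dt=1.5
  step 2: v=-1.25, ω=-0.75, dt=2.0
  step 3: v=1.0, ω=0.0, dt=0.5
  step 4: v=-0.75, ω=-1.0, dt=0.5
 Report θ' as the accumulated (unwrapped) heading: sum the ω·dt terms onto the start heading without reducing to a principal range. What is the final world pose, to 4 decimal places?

(3.4808, -2.9175, 0.2076)

step 1: θ'=2.2076 (R=5.0000) → pose (3.6904, -0.8210, 2.2076)
step 2: θ'=0.7076 (R=1.6667) → pose (3.4337, -3.0786, 0.7076)
step 3: θ'=0.7076 (straight) → pose (3.8137, -2.7536, 0.7076)
step 4: θ'=0.2076 (R=0.7500) → pose (3.4808, -2.9175, 0.2076)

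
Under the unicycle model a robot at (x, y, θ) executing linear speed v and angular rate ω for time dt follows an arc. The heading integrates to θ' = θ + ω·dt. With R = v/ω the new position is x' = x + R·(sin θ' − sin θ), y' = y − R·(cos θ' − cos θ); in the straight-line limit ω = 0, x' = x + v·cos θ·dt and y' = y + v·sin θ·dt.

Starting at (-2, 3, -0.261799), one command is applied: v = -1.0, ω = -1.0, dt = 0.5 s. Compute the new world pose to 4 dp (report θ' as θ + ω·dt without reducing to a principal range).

(-2.4314, 3.2423, -0.7618)

θ' = -0.2618 + -1.0·0.5 = -0.7618
R = v/ω = -1.0/-1.0 = 1.0000
x' = -2 + 1.0000·(sin -0.7618 − sin -0.2618) = -2.4314
y' = 3 − 1.0000·(cos -0.7618 − cos -0.2618) = 3.2423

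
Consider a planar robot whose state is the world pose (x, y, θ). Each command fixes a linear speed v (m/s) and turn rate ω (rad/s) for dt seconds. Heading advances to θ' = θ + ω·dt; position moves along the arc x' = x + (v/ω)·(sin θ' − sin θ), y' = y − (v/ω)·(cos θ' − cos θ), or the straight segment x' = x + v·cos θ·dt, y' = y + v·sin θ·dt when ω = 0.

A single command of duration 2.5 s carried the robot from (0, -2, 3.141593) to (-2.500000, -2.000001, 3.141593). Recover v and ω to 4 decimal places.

v = 1.0000, ω = 0.0000

Δθ = 3.141593 − 3.141593 = 0.000000
ω = Δθ/dt = 0.000000/2.5 = 0.0000
ω = 0 → v = (Δx·cos θ + Δy·sin θ)/dt = 1.0000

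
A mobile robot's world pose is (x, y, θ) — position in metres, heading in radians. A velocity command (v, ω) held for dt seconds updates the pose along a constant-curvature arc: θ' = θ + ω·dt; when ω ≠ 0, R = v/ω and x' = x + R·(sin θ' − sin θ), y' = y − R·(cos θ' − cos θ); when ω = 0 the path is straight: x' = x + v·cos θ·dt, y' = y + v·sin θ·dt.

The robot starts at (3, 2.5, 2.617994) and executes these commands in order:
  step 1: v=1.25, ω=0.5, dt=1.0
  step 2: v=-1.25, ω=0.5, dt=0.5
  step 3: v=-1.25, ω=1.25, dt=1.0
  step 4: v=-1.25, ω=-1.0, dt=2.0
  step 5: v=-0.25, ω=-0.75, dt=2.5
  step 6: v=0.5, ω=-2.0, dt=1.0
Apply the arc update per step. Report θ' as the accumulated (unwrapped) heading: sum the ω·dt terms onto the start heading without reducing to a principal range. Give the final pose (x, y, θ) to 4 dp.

(5.5354, 4.1012, -1.2570)

step 1: θ'=3.1180 (R=2.5000) → pose (1.8090, 2.8342, 3.1180)
step 2: θ'=3.3680 (R=-2.5000) → pose (2.4292, 2.8973, 3.3680)
step 3: θ'=4.6180 (R=-1.0000) → pose (3.2002, 3.7776, 4.6180)
step 4: θ'=2.6180 (R=1.2500) → pose (5.0697, 4.7423, 2.6180)
step 5: θ'=0.7430 (R=0.3333) → pose (5.1285, 4.2081, 0.7430)
step 6: θ'=-1.2570 (R=-0.2500) → pose (5.5354, 4.1012, -1.2570)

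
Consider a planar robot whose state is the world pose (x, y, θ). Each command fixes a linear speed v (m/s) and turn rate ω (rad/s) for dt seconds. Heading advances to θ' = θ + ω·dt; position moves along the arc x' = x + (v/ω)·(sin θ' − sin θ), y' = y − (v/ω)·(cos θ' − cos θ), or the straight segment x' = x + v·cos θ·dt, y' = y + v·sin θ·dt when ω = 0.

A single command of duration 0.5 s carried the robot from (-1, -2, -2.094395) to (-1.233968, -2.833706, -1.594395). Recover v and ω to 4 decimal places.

Δθ = -1.594395 − -2.094395 = 0.500000
ω = Δθ/dt = 0.500000/0.5 = 1.0000
R = −Δy/(cos θ' − cos θ) = 1.7500
v = R·ω = 1.7500·1.0000 = 1.7500

v = 1.7500, ω = 1.0000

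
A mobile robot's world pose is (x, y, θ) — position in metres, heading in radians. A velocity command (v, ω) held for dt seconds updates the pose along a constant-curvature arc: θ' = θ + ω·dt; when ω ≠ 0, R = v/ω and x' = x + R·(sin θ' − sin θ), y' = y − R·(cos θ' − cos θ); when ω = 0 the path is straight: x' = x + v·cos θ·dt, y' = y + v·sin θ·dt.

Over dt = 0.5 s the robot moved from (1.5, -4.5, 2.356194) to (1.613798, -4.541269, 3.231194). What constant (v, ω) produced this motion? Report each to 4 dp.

Δθ = 3.231194 − 2.356194 = 0.875000
ω = Δθ/dt = 0.875000/0.5 = 1.7500
R = Δx/(sin θ' − sin θ) = -0.1429
v = R·ω = -0.1429·1.7500 = -0.2500

v = -0.2500, ω = 1.7500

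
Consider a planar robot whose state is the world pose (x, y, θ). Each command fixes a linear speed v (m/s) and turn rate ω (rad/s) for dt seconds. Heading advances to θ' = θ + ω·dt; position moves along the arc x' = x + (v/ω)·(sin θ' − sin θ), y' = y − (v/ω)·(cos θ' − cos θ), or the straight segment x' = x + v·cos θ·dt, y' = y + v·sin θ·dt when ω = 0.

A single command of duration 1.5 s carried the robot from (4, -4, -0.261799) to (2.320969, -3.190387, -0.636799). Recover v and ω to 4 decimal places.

v = -1.2500, ω = -0.2500

Δθ = -0.636799 − -0.261799 = -0.375000
ω = Δθ/dt = -0.375000/1.5 = -0.2500
R = Δx/(sin θ' − sin θ) = 5.0000
v = R·ω = 5.0000·-0.2500 = -1.2500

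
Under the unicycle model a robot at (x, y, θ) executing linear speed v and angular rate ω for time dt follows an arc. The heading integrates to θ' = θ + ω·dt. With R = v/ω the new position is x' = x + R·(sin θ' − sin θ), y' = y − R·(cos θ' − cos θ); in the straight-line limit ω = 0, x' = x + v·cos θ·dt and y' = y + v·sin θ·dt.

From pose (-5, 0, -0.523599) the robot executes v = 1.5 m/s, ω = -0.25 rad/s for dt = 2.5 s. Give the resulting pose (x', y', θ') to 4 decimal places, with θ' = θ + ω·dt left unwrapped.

θ' = -0.5236 + -0.25·2.5 = -1.1486
R = v/ω = 1.5/-0.25 = -6.0000
x' = -5 + -6.0000·(sin -1.1486 − sin -0.5236) = -2.5269
y' = 0 − -6.0000·(cos -1.1486 − cos -0.5236) = -2.7376

(-2.5269, -2.7376, -1.1486)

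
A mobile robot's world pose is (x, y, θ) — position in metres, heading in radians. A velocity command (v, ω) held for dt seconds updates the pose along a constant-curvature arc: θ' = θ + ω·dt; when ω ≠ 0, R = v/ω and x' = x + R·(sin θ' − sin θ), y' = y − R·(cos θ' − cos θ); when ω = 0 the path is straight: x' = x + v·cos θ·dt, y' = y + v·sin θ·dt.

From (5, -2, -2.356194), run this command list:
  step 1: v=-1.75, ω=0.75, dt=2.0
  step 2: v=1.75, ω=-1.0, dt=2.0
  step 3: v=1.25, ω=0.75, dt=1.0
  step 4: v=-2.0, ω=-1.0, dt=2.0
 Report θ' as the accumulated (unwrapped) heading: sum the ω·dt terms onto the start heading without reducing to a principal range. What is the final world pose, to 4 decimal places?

step 1: θ'=-0.8562 (R=-2.3333) → pose (5.1126, 1.1790, -0.8562)
step 2: θ'=-2.8562 (R=-1.7500) → pose (4.2834, -1.6470, -2.8562)
step 3: θ'=-2.1062 (R=1.6667) → pose (3.3192, -2.3960, -2.1062)
step 4: θ'=-4.1062 (R=2.0000) → pose (6.6830, -2.2768, -4.1062)

(6.6830, -2.2768, -4.1062)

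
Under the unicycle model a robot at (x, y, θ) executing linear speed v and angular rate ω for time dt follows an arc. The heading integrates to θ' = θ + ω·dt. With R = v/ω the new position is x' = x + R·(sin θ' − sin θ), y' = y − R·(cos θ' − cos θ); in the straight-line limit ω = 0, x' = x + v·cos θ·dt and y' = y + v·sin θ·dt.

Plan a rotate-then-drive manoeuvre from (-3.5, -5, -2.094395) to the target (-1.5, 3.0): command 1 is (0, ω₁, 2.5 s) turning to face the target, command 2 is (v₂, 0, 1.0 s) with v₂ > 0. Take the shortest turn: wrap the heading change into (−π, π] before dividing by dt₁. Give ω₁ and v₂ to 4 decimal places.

ω₁ = -1.1452, v₂ = 8.2462

heading to target = atan2(3−-5, -1.5−-3.5) = 1.3258
Δθ = wrap(1.3258 − -2.0944) = -2.8630; ω₁ = Δθ/dt₁ = -1.1452
distance = √((-1.5−-3.5)² + (3−-5)²) = 8.2462; v₂ = distance/dt₂ = 8.2462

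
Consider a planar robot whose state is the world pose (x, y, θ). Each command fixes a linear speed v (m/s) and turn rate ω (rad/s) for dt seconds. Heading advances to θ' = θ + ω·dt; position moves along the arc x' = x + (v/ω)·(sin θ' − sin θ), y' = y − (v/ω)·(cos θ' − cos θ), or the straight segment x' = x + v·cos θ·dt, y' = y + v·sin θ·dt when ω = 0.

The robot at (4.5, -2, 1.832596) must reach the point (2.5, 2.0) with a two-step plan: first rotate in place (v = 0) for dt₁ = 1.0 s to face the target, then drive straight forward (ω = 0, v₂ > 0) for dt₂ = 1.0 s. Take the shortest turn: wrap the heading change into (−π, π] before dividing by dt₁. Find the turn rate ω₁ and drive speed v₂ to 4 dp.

heading to target = atan2(2−-2, 2.5−4.5) = 2.0344
Δθ = wrap(2.0344 − 1.8326) = 0.2018; ω₁ = Δθ/dt₁ = 0.2018
distance = √((2.5−4.5)² + (2−-2)²) = 4.4721; v₂ = distance/dt₂ = 4.4721

ω₁ = 0.2018, v₂ = 4.4721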